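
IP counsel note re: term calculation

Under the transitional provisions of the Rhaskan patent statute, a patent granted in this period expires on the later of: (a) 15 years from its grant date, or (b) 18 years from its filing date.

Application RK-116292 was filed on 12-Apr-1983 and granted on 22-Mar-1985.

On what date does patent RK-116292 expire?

April 12, 2001

(a) grant + 15 years → 22 March 2000.
(b) filing + 18 years → 12 April 2001.
Later of the two: 12 April 2001.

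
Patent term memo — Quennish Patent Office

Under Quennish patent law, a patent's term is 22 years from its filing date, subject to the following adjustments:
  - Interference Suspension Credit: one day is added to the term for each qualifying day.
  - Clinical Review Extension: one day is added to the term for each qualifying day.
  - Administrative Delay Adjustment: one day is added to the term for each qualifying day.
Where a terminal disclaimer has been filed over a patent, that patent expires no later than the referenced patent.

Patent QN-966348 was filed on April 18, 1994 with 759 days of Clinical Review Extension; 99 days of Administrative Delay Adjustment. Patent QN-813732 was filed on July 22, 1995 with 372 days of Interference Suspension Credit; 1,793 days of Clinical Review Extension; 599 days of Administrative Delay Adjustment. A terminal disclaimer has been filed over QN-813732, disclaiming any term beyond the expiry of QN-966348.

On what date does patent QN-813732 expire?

Natural term of QN-813732:
  Base: filing + 22 years → 22 July 2017.
  Interference Suspension Credit: +372 days → 29 July 2018.
  Clinical Review Extension: +1793 days → 26 June 2023.
  Administrative Delay Adjustment: +599 days → 14 February 2025.
Expiry of referenced patent QN-966348:
  Base: filing + 22 years → 18 April 2016.
  Clinical Review Extension: +759 days → 17 May 2018.
  Administrative Delay Adjustment: +99 days → 24 August 2018.
Terminal disclaimer: QN-813732 expires on the earlier of 14 February 2025 and 24 August 2018.

August 24, 2018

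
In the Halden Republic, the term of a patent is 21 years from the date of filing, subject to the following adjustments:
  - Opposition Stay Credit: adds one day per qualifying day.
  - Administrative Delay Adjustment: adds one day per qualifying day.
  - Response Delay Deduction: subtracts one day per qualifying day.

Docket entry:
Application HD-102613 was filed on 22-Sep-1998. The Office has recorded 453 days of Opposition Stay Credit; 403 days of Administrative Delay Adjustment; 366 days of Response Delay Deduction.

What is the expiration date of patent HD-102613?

January 24, 2021

Base term: filing date + 21 years → 22 September 2019.
Opposition Stay Credit: +453 days → 18 December 2020.
Administrative Delay Adjustment: +403 days → 25 January 2022.
Response Delay Deduction: −366 days → 24 January 2021.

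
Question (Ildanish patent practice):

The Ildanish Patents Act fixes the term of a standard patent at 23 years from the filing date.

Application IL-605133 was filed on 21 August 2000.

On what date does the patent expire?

2023-08-21

Filing date + 23 years → 21 August 2023.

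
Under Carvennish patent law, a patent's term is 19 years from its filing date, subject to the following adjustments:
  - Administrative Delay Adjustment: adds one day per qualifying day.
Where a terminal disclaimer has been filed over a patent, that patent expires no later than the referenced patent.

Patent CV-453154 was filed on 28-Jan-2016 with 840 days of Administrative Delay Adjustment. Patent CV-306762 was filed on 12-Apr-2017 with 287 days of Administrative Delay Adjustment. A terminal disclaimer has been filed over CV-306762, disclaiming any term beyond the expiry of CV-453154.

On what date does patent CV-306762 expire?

Natural term of CV-306762:
  Base: filing + 19 years → 12 April 2036.
  Administrative Delay Adjustment: +287 days → 24 January 2037.
Expiry of referenced patent CV-453154:
  Base: filing + 19 years → 28 January 2035.
  Administrative Delay Adjustment: +840 days → 17 May 2037.
Terminal disclaimer: CV-306762 expires on the earlier of 24 January 2037 and 17 May 2037.

2037-01-24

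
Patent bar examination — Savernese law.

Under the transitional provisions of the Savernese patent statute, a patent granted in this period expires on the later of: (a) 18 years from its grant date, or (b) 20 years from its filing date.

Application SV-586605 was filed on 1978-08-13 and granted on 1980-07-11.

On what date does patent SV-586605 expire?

(a) grant + 18 years → 11 July 1998.
(b) filing + 20 years → 13 August 1998.
Later of the two: 13 August 1998.

August 13, 1998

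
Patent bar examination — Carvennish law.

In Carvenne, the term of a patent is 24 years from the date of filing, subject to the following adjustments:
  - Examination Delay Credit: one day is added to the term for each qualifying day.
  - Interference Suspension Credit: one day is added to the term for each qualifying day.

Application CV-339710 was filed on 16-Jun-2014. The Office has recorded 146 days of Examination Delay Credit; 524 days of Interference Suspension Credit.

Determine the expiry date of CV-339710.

April 16, 2040

Base term: filing date + 24 years → 16 June 2038.
Examination Delay Credit: +146 days → 9 November 2038.
Interference Suspension Credit: +524 days → 16 April 2040.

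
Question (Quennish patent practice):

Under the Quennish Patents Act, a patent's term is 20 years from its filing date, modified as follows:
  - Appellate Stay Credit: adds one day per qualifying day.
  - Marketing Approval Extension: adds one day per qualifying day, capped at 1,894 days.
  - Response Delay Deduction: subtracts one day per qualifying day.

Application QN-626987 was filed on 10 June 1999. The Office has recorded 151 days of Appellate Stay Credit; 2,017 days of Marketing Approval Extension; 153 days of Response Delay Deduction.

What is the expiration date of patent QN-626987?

August 14, 2024

Base term: filing date + 20 years → 10 June 2019.
Appellate Stay Credit: +151 days → 8 November 2019.
Marketing Approval Extension: 2017 days claimed exceeds the 1894-day cap, so +1894 days → 14 January 2025.
Response Delay Deduction: −153 days → 14 August 2024.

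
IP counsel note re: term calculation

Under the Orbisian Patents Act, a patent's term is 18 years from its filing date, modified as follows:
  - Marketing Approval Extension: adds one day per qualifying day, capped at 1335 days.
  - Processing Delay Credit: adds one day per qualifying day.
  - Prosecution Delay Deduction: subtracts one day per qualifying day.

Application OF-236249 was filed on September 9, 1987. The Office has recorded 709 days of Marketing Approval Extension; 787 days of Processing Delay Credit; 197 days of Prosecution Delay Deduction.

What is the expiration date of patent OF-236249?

2009-03-31

Base term: filing date + 18 years → 9 September 2005.
Marketing Approval Extension: 709 days (within the 1335-day cap) → +709 days → 19 August 2007.
Processing Delay Credit: +787 days → 14 October 2009.
Prosecution Delay Deduction: −197 days → 31 March 2009.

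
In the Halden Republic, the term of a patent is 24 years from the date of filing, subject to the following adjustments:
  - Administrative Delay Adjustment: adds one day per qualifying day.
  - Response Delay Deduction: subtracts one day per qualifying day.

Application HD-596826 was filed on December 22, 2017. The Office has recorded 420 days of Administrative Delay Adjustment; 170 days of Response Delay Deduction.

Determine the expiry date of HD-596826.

Base term: filing date + 24 years → 22 December 2041.
Administrative Delay Adjustment: +420 days → 15 February 2043.
Response Delay Deduction: −170 days → 29 August 2042.

2042-08-29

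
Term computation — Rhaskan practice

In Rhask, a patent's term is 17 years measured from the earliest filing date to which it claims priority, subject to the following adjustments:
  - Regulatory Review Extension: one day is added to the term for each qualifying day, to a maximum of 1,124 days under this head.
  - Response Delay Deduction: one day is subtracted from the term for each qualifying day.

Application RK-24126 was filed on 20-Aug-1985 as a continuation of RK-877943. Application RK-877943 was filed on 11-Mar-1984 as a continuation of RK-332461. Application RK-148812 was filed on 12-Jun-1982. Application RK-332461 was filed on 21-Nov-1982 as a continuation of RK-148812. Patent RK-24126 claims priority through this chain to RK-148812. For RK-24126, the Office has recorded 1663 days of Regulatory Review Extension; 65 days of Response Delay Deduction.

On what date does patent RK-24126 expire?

Earliest priority filing: 12 June 1982.
Base term: 12 June 1982 + 17 years → 12 June 1999.
Regulatory Review Extension: 1663 days claimed exceeds the 1124-day cap, so +1124 days → 10 July 2002.
Response Delay Deduction: −65 days → 6 May 2002.

2002-05-06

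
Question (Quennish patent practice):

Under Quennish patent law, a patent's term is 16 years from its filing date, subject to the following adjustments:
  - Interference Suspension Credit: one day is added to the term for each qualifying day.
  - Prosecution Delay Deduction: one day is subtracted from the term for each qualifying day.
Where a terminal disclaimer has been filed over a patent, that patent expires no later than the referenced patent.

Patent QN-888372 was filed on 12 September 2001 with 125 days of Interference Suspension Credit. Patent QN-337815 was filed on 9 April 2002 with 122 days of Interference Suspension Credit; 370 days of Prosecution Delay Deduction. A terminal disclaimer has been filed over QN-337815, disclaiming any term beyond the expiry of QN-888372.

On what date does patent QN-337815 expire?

Natural term of QN-337815:
  Base: filing + 16 years → 9 April 2018.
  Interference Suspension Credit: +122 days → 9 August 2018.
  Prosecution Delay Deduction: −370 days → 4 August 2017.
Expiry of referenced patent QN-888372:
  Base: filing + 16 years → 12 September 2017.
  Interference Suspension Credit: +125 days → 15 January 2018.
Terminal disclaimer: QN-337815 expires on the earlier of 4 August 2017 and 15 January 2018.

August 4, 2017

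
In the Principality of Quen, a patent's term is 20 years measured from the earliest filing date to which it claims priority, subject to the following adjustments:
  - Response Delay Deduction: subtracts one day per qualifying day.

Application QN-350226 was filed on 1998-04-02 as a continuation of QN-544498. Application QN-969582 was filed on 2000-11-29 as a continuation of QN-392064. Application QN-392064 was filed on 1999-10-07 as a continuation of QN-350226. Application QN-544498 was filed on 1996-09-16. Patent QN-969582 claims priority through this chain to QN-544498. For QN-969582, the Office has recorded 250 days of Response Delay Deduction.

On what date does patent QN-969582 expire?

January 10, 2016

Earliest priority filing: 16 September 1996.
Base term: 16 September 1996 + 20 years → 16 September 2016.
Response Delay Deduction: −250 days → 10 January 2016.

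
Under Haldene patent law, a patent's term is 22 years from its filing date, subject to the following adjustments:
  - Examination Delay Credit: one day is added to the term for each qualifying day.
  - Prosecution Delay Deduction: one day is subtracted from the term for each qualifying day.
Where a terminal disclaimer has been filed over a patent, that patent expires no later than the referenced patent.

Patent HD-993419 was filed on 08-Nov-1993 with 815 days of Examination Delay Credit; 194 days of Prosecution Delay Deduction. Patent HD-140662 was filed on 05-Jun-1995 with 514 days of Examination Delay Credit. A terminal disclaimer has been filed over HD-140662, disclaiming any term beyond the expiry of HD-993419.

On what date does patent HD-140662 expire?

Natural term of HD-140662:
  Base: filing + 22 years → 5 June 2017.
  Examination Delay Credit: +514 days → 1 November 2018.
Expiry of referenced patent HD-993419:
  Base: filing + 22 years → 8 November 2015.
  Examination Delay Credit: +815 days → 31 January 2018.
  Prosecution Delay Deduction: −194 days → 21 July 2017.
Terminal disclaimer: HD-140662 expires on the earlier of 1 November 2018 and 21 July 2017.

2017-07-21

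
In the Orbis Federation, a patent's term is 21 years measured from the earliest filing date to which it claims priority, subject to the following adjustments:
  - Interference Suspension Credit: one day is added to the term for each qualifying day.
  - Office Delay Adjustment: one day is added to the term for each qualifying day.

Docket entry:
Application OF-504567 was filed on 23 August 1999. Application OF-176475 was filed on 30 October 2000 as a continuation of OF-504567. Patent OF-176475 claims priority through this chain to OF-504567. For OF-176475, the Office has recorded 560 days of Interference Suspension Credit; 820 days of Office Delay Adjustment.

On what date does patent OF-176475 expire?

2024-06-03

Earliest priority filing: 23 August 1999.
Base term: 23 August 1999 + 21 years → 23 August 2020.
Interference Suspension Credit: +560 days → 6 March 2022.
Office Delay Adjustment: +820 days → 3 June 2024.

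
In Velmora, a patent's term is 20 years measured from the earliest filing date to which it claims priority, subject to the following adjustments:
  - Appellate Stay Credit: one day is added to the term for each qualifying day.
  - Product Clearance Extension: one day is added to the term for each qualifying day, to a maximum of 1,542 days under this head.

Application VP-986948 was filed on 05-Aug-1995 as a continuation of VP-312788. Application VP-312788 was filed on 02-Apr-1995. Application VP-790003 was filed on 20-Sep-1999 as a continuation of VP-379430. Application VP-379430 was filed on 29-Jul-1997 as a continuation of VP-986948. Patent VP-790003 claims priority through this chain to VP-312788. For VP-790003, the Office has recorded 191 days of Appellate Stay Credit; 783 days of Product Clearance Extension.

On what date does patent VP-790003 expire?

December 1, 2017

Earliest priority filing: 2 April 1995.
Base term: 2 April 1995 + 20 years → 2 April 2015.
Appellate Stay Credit: +191 days → 10 October 2015.
Product Clearance Extension: 783 days (within the 1542-day cap) → +783 days → 1 December 2017.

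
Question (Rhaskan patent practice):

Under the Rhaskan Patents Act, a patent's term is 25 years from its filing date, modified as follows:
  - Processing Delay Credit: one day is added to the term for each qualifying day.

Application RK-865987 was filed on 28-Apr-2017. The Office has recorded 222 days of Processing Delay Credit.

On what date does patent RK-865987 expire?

December 6, 2042

Base term: filing date + 25 years → 28 April 2042.
Processing Delay Credit: +222 days → 6 December 2042.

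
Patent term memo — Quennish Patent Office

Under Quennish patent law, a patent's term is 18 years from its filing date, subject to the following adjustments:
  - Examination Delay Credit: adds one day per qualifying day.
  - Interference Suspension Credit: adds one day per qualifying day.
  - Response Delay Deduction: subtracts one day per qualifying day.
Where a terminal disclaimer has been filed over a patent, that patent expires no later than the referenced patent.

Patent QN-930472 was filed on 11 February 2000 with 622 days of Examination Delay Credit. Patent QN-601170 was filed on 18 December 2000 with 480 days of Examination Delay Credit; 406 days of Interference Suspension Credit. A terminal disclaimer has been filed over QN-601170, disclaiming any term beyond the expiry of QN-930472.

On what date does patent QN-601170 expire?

Natural term of QN-601170:
  Base: filing + 18 years → 18 December 2018.
  Examination Delay Credit: +480 days → 11 April 2020.
  Interference Suspension Credit: +406 days → 22 May 2021.
Expiry of referenced patent QN-930472:
  Base: filing + 18 years → 11 February 2018.
  Examination Delay Credit: +622 days → 26 October 2019.
Terminal disclaimer: QN-601170 expires on the earlier of 22 May 2021 and 26 October 2019.

October 26, 2019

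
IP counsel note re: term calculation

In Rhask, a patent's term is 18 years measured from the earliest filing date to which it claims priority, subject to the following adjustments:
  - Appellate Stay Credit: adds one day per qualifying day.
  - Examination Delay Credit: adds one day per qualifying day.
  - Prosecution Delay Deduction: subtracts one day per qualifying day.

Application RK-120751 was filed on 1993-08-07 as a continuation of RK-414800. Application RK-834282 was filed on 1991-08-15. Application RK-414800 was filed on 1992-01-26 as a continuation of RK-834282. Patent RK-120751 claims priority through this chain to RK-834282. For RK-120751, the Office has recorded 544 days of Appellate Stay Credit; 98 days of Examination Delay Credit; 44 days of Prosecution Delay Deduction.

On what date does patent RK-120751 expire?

April 5, 2011

Earliest priority filing: 15 August 1991.
Base term: 15 August 1991 + 18 years → 15 August 2009.
Appellate Stay Credit: +544 days → 10 February 2011.
Examination Delay Credit: +98 days → 19 May 2011.
Prosecution Delay Deduction: −44 days → 5 April 2011.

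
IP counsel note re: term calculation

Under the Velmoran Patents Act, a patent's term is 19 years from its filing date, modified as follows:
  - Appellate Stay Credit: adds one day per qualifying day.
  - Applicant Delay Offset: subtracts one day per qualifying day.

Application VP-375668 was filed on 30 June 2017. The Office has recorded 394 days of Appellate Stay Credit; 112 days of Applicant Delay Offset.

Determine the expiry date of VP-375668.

Base term: filing date + 19 years → 30 June 2036.
Appellate Stay Credit: +394 days → 29 July 2037.
Applicant Delay Offset: −112 days → 8 April 2037.

April 8, 2037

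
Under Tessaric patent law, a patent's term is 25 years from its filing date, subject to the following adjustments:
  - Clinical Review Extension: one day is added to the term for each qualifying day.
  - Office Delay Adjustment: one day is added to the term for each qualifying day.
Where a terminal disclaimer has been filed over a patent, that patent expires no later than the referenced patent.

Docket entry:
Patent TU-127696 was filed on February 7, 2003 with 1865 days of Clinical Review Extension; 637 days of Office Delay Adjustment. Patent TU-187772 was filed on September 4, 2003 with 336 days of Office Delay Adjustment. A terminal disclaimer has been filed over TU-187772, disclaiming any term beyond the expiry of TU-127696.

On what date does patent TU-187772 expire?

August 6, 2029

Natural term of TU-187772:
  Base: filing + 25 years → 4 September 2028.
  Office Delay Adjustment: +336 days → 6 August 2029.
Expiry of referenced patent TU-127696:
  Base: filing + 25 years → 7 February 2028.
  Clinical Review Extension: +1865 days → 17 March 2033.
  Office Delay Adjustment: +637 days → 14 December 2034.
Terminal disclaimer: TU-187772 expires on the earlier of 6 August 2029 and 14 December 2034.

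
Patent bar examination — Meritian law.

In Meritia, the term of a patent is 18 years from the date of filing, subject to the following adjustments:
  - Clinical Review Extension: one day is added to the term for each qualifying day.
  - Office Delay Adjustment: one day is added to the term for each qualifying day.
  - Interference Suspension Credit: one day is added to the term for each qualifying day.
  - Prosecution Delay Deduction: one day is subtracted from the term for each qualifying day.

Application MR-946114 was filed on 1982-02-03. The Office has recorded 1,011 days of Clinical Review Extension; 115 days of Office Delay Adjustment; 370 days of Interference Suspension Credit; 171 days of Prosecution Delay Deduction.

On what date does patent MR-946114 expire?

Base term: filing date + 18 years → 3 February 2000.
Clinical Review Extension: +1011 days → 10 November 2002.
Office Delay Adjustment: +115 days → 5 March 2003.
Interference Suspension Credit: +370 days → 9 March 2004.
Prosecution Delay Deduction: −171 days → 20 September 2003.

2003-09-20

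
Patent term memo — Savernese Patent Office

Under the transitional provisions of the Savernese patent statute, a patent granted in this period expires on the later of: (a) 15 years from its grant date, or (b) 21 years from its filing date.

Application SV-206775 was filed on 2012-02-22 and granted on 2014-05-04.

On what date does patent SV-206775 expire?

(a) grant + 15 years → 4 May 2029.
(b) filing + 21 years → 22 February 2033.
Later of the two: 22 February 2033.

2033-02-22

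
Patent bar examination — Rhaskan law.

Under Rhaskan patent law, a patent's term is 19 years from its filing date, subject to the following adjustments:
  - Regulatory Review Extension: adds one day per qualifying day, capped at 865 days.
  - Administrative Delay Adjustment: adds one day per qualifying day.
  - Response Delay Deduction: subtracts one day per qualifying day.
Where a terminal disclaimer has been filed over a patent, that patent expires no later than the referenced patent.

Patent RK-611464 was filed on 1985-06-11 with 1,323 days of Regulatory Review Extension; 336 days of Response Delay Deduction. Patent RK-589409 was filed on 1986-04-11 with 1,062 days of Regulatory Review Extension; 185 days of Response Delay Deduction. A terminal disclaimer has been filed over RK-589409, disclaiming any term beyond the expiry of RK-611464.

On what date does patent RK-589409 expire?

2005-11-22

Natural term of RK-589409:
  Base: filing + 19 years → 11 April 2005.
  Regulatory Review Extension: 1062 days claimed exceeds the 865-day cap, so +865 days → 24 August 2007.
  Response Delay Deduction: −185 days → 20 February 2007.
Expiry of referenced patent RK-611464:
  Base: filing + 19 years → 11 June 2004.
  Regulatory Review Extension: 1323 days claimed exceeds the 865-day cap, so +865 days → 24 October 2006.
  Response Delay Deduction: −336 days → 22 November 2005.
Terminal disclaimer: RK-589409 expires on the earlier of 20 February 2007 and 22 November 2005.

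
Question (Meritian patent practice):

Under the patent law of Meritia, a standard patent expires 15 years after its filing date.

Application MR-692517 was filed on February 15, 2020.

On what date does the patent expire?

Filing date + 15 years → 15 February 2035.

February 15, 2035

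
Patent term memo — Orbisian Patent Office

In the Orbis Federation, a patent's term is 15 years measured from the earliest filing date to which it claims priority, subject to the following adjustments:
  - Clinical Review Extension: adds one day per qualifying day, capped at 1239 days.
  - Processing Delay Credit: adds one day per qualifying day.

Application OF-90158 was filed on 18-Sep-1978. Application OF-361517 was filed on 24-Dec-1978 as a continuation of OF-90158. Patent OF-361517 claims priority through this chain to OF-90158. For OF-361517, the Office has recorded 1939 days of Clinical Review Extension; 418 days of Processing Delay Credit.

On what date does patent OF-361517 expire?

Earliest priority filing: 18 September 1978.
Base term: 18 September 1978 + 15 years → 18 September 1993.
Clinical Review Extension: 1939 days claimed exceeds the 1239-day cap, so +1239 days → 8 February 1997.
Processing Delay Credit: +418 days → 2 April 1998.

April 2, 1998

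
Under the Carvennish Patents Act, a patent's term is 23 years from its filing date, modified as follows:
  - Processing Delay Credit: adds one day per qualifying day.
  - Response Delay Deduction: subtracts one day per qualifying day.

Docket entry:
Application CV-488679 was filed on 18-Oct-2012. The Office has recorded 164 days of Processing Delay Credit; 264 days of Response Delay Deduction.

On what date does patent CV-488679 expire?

2035-07-10

Base term: filing date + 23 years → 18 October 2035.
Processing Delay Credit: +164 days → 30 March 2036.
Response Delay Deduction: −264 days → 10 July 2035.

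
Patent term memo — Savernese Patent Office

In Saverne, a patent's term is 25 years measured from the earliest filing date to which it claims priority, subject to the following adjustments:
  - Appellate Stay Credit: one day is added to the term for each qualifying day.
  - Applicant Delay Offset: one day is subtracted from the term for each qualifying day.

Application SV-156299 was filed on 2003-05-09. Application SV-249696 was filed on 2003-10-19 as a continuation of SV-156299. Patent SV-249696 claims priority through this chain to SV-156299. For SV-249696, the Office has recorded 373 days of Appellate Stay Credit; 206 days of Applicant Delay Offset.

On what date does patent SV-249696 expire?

2028-10-23

Earliest priority filing: 9 May 2003.
Base term: 9 May 2003 + 25 years → 9 May 2028.
Appellate Stay Credit: +373 days → 17 May 2029.
Applicant Delay Offset: −206 days → 23 October 2028.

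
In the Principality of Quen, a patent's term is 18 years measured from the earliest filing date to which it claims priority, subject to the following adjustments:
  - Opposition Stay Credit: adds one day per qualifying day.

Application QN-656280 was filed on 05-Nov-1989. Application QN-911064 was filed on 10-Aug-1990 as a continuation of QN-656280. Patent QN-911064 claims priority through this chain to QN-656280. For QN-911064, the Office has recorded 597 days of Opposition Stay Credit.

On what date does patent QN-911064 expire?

Earliest priority filing: 5 November 1989.
Base term: 5 November 1989 + 18 years → 5 November 2007.
Opposition Stay Credit: +597 days → 24 June 2009.

2009-06-24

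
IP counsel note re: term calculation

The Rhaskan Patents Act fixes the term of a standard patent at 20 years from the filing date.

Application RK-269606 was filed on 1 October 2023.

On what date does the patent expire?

October 1, 2043

Filing date + 20 years → 1 October 2043.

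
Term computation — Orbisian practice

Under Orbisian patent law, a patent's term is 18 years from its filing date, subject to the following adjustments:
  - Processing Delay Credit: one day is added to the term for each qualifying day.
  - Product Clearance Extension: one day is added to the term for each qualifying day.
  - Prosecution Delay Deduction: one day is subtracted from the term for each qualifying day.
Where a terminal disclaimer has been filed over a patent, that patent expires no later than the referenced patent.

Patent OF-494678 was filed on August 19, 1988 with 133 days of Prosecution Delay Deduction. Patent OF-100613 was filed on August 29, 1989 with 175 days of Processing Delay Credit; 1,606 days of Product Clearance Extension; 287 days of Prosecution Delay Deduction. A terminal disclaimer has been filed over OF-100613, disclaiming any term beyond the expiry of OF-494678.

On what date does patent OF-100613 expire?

Natural term of OF-100613:
  Base: filing + 18 years → 29 August 2007.
  Processing Delay Credit: +175 days → 20 February 2008.
  Product Clearance Extension: +1606 days → 14 July 2012.
  Prosecution Delay Deduction: −287 days → 1 October 2011.
Expiry of referenced patent OF-494678:
  Base: filing + 18 years → 19 August 2006.
  Prosecution Delay Deduction: −133 days → 8 April 2006.
Terminal disclaimer: OF-100613 expires on the earlier of 1 October 2011 and 8 April 2006.

April 8, 2006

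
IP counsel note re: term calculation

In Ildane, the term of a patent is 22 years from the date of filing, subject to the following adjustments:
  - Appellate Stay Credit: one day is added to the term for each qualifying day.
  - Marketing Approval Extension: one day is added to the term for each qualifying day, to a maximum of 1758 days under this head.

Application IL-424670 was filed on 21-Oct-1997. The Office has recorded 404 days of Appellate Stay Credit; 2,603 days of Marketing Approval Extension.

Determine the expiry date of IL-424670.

September 21, 2025

Base term: filing date + 22 years → 21 October 2019.
Appellate Stay Credit: +404 days → 28 November 2020.
Marketing Approval Extension: 2603 days claimed exceeds the 1758-day cap, so +1758 days → 21 September 2025.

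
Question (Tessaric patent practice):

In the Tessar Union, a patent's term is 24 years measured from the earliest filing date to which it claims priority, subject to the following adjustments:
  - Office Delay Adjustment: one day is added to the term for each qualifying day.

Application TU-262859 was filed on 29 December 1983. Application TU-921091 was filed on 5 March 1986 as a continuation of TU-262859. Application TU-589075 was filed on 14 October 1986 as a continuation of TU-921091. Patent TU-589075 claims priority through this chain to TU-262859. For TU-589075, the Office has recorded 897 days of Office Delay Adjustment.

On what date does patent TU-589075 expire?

2010-06-13

Earliest priority filing: 29 December 1983.
Base term: 29 December 1983 + 24 years → 29 December 2007.
Office Delay Adjustment: +897 days → 13 June 2010.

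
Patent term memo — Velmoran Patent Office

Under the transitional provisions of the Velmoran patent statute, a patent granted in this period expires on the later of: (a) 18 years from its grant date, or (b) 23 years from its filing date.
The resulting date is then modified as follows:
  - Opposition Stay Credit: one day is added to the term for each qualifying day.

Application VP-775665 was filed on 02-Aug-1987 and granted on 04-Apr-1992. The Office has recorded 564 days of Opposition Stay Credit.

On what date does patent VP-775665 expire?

(a) grant + 18 years → 4 April 2010.
(b) filing + 23 years → 2 August 2010.
Later of the two: 2 August 2010.
Opposition Stay Credit: +564 days → 17 February 2012.

February 17, 2012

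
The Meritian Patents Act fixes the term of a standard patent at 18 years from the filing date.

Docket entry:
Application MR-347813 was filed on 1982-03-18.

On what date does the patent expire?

Filing date + 18 years → 18 March 2000.

2000-03-18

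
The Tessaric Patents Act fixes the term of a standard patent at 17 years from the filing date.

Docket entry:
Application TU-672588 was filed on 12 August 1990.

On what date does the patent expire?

Filing date + 17 years → 12 August 2007.

August 12, 2007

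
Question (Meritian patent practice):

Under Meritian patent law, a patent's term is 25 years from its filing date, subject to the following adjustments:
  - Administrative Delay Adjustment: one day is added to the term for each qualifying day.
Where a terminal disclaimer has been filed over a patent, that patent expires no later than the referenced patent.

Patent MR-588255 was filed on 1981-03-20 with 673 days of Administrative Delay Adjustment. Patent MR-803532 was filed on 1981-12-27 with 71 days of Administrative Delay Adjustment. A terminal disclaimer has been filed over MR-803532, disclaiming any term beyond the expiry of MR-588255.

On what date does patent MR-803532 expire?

March 8, 2007

Natural term of MR-803532:
  Base: filing + 25 years → 27 December 2006.
  Administrative Delay Adjustment: +71 days → 8 March 2007.
Expiry of referenced patent MR-588255:
  Base: filing + 25 years → 20 March 2006.
  Administrative Delay Adjustment: +673 days → 22 January 2008.
Terminal disclaimer: MR-803532 expires on the earlier of 8 March 2007 and 22 January 2008.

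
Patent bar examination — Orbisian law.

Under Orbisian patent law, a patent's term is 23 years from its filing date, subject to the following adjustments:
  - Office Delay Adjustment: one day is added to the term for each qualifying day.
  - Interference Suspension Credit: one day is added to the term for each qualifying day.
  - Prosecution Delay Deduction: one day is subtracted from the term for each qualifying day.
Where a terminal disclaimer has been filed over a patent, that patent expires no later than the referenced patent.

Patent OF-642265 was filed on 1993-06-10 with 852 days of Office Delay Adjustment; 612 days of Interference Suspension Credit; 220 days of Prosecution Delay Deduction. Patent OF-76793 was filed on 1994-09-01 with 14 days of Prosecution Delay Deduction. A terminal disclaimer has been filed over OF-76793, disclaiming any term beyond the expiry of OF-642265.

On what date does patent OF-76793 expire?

Natural term of OF-76793:
  Base: filing + 23 years → 1 September 2017.
  Prosecution Delay Deduction: −14 days → 18 August 2017.
Expiry of referenced patent OF-642265:
  Base: filing + 23 years → 10 June 2016.
  Office Delay Adjustment: +852 days → 10 October 2018.
  Interference Suspension Credit: +612 days → 13 June 2020.
  Prosecution Delay Deduction: −220 days → 6 November 2019.
Terminal disclaimer: OF-76793 expires on the earlier of 18 August 2017 and 6 November 2019.

2017-08-18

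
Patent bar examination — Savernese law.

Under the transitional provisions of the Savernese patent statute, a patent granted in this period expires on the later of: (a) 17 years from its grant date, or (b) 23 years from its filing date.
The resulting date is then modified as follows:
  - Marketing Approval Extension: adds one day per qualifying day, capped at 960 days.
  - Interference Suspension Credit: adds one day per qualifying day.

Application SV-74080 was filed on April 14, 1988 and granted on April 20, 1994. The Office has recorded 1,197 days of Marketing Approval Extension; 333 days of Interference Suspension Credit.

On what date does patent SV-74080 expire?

November 3, 2014

(a) grant + 17 years → 20 April 2011.
(b) filing + 23 years → 14 April 2011.
Later of the two: 20 April 2011.
Marketing Approval Extension: 1197 days claimed exceeds the 960-day cap, so +960 days → 5 December 2013.
Interference Suspension Credit: +333 days → 3 November 2014.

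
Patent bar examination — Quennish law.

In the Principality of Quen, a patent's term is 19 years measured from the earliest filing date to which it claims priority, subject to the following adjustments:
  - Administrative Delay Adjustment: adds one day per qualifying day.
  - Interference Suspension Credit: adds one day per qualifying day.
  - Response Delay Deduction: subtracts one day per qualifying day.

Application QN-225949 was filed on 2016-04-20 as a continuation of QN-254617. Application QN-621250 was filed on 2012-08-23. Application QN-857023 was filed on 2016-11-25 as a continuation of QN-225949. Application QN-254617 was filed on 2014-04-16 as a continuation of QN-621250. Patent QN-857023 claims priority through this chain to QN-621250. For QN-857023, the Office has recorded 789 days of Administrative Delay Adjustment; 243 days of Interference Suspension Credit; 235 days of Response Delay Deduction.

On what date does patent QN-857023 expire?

Earliest priority filing: 23 August 2012.
Base term: 23 August 2012 + 19 years → 23 August 2031.
Administrative Delay Adjustment: +789 days → 20 October 2033.
Interference Suspension Credit: +243 days → 20 June 2034.
Response Delay Deduction: −235 days → 28 October 2033.

2033-10-28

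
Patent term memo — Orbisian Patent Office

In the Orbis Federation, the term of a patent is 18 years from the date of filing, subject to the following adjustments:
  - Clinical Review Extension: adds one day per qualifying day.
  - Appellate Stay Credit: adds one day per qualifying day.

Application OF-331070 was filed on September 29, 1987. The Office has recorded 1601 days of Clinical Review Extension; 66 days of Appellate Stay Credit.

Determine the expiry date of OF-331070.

Base term: filing date + 18 years → 29 September 2005.
Clinical Review Extension: +1601 days → 16 February 2010.
Appellate Stay Credit: +66 days → 23 April 2010.

2010-04-23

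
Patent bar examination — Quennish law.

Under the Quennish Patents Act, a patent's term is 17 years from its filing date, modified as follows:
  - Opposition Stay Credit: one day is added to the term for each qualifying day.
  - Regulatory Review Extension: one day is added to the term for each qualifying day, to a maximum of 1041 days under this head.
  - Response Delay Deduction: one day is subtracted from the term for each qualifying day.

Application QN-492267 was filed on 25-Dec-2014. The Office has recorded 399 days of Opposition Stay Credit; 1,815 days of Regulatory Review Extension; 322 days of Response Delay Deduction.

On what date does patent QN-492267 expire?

2035-01-16

Base term: filing date + 17 years → 25 December 2031.
Opposition Stay Credit: +399 days → 27 January 2033.
Regulatory Review Extension: 1815 days claimed exceeds the 1041-day cap, so +1041 days → 4 December 2035.
Response Delay Deduction: −322 days → 16 January 2035.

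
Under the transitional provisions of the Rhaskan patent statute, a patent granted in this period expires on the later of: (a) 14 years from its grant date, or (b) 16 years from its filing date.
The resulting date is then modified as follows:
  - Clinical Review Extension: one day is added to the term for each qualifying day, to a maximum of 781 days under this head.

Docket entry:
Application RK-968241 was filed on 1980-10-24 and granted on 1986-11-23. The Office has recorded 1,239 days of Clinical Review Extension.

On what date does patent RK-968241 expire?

(a) grant + 14 years → 23 November 2000.
(b) filing + 16 years → 24 October 1996.
Later of the two: 23 November 2000.
Clinical Review Extension: 1239 days claimed exceeds the 781-day cap, so +781 days → 13 January 2003.

2003-01-13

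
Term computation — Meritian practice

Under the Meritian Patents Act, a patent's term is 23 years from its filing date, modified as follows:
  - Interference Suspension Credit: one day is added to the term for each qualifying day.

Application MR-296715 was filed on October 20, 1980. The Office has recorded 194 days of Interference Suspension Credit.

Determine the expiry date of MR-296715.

Base term: filing date + 23 years → 20 October 2003.
Interference Suspension Credit: +194 days → 1 May 2004.

2004-05-01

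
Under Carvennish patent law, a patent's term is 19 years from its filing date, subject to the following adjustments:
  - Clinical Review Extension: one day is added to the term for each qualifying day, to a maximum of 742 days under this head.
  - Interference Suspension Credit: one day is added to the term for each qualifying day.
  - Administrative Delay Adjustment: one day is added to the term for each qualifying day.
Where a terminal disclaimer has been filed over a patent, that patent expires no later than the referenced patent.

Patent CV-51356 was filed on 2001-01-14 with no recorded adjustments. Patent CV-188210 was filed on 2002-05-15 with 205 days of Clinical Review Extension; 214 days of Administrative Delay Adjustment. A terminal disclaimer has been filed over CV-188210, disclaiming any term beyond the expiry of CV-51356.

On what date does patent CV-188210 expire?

Natural term of CV-188210:
  Base: filing + 19 years → 15 May 2021.
  Clinical Review Extension: 205 days (within the 742-day cap) → +205 days → 6 December 2021.
  Administrative Delay Adjustment: +214 days → 8 July 2022.
Expiry of referenced patent CV-51356:
  Base: filing + 19 years → 14 January 2020.
Terminal disclaimer: CV-188210 expires on the earlier of 8 July 2022 and 14 January 2020.

January 14, 2020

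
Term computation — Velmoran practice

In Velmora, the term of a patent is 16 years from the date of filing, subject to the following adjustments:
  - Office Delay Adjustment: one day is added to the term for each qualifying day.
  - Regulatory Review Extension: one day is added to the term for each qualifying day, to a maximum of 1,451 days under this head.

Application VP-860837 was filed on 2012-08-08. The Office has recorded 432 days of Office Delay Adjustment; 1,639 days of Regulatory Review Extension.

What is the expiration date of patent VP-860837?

Base term: filing date + 16 years → 8 August 2028.
Office Delay Adjustment: +432 days → 14 October 2029.
Regulatory Review Extension: 1639 days claimed exceeds the 1451-day cap, so +1451 days → 4 October 2033.

2033-10-04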